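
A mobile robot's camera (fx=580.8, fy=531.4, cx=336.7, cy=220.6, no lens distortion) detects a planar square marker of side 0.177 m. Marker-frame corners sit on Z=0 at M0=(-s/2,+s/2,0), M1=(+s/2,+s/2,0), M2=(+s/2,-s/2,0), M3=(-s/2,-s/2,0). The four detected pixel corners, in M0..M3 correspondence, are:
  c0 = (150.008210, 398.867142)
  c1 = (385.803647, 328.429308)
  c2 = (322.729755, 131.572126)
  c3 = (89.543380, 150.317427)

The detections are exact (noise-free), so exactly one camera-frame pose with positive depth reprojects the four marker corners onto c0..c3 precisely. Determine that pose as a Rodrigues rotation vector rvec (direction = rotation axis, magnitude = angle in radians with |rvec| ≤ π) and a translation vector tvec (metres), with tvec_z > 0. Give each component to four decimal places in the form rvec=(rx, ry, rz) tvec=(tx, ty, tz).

Intrinsics K: fx=580.8, fy=531.4, cx=336.7, cy=220.6
Marker side s = 0.177 m; corners in marker frame (Z=0):
  M0 = (-0.0885, +0.0885, 0)
  M1 = (+0.0885, +0.0885, 0)
  M2 = (+0.0885, -0.0885, 0)
  M3 = (-0.0885, -0.0885, 0)
Detected image corners:
  c0 = (150.008210, 398.867142) px
  c1 = (385.803647, 328.429308) px
  c2 = (322.729755, 131.572126) px
  c3 = (89.543380, 150.317427) px
Planar DLT: solve 8×8 A·h = b for H (H[2,2]=1):
  H  [+1616.97206 +257.85626 +248.76249]
  H  [+64.34547 +1144.41571 +246.04007]
  H  [+1.23372 -0.38785 +1.00000]
B = K⁻¹H; ‖b₁‖=2.440301, ‖b₂‖=2.440301; λ = 2/(‖b₁‖+‖b₂‖) = 0.409785, sign → tz>0 ⇒ λ=+0.409785
r₁ = λ·B[:,0] = (+0.84778,-0.16025,+0.50556); r₂ = λ·B[:,1] = (+0.27407,+0.94849,-0.15893)
r₃ = r₁×r₂ = (-0.45405,+0.27330,+0.84803); SVD([r₁ r₂ r₃]) → R = UVᵀ:
  R  [+0.84778 +0.27407 -0.45405]
  R  [-0.16025 +0.94849 +0.27330]
  R  [+0.50556 -0.15893 +0.84803]
t = (-0.06204, +0.01962, +0.40979) m
tr R = 2.644291; θ = arccos((tr R − 1)/2) = 0.605627 rad = 34.700°
axis k = ((R−Rᵀ)₃₂, (R−Rᵀ)₁₃, (R−Rᵀ)₂₁) / (2 sinθ) = (-0.379633, -0.842829, -0.381468)
rvec = θ·k = (-0.229916, -0.510440, -0.231027)

rvec=(-0.2299, -0.5104, -0.2310) tvec=(-0.0620, 0.0196, 0.4098)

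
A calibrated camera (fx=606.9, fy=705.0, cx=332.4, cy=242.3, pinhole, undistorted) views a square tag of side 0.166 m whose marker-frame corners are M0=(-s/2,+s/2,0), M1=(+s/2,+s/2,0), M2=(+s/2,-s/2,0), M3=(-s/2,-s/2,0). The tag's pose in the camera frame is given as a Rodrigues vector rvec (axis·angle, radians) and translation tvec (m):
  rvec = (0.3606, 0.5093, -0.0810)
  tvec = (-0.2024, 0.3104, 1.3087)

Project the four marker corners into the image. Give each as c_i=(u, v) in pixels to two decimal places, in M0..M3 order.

c0=(217.23, 440.53) c1=(277.81, 454.18) c2=(262.14, 375.15) c3=(200.12, 365.81)

Intrinsics K: fx=606.9, fy=705.0, cx=332.4, cy=242.3
Marker side s = 0.166 m; corners in marker frame (Z=0):
  M0 = (-0.0830, +0.0830, 0)
  M1 = (+0.0830, +0.0830, 0)
  M2 = (+0.0830, -0.0830, 0)
  M3 = (-0.0830, -0.0830, 0)
rvec = (0.3606, 0.5093, -0.0810), |rvec| = θ = 0.62927 rad = 36.054°
Rodrigues: sinθ=0.58855, 1−cosθ=0.19154; R = I + sinθ·[k]× + (1−cosθ)·[k]×²:
    [+0.87136 +0.16460 +0.46222]
    [+0.01308 +0.93393 -0.35722]
    [-0.49048 +0.31731 +0.81163]
t = (-0.2024, 0.3104, 1.3087) m
M0: Pc = R·M0+t = (-0.26106, +0.38683, +1.37575); u = 606.9·(-0.26106)/1.37575 + 332.4 = 217.2349, v = 705.0·(+0.38683)/1.37575 + 242.3 = 440.5310
M1: Pc = R·M1+t = (-0.11642, +0.38900, +1.29433); u = 606.9·(-0.11642)/1.29433 + 332.4 = 277.8135, v = 705.0·(+0.38900)/1.29433 + 242.3 = 454.1830
M2: Pc = R·M2+t = (-0.14374, +0.23397, +1.24165); u = 606.9·(-0.14374)/1.24165 + 332.4 = 262.1428, v = 705.0·(+0.23397)/1.24165 + 242.3 = 375.1458
M3: Pc = R·M3+t = (-0.28838, +0.23180, +1.32307); u = 606.9·(-0.28838)/1.32307 + 332.4 = 200.1168, v = 705.0·(+0.23180)/1.32307 + 242.3 = 365.8140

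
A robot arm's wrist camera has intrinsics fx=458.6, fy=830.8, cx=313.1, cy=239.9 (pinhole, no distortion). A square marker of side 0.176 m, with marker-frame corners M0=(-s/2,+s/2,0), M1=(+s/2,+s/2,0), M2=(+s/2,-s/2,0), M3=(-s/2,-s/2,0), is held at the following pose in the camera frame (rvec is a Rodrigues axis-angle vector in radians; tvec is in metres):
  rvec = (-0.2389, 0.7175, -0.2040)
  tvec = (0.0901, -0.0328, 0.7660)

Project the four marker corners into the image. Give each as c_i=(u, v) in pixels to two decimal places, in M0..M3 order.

Intrinsics K: fx=458.6, fy=830.8, cx=313.1, cy=239.9
Marker side s = 0.176 m; corners in marker frame (Z=0):
  M0 = (-0.0880, +0.0880, 0)
  M1 = (+0.0880, +0.0880, 0)
  M2 = (+0.0880, -0.0880, 0)
  M3 = (-0.0880, -0.0880, 0)
rvec = (-0.2389, 0.7175, -0.2040), |rvec| = θ = 0.78326 rad = 44.877°
Rodrigues: sinθ=0.70559, 1−cosθ=0.29138; R = I + sinθ·[k]× + (1−cosθ)·[k]×²:
    [+0.73572 +0.10236 +0.66950]
    [-0.26518 +0.95313 +0.14569]
    [-0.62321 -0.28473 +0.72838]
t = (0.0901, -0.0328, 0.7660) m
M0: Pc = R·M0+t = (+0.03436, +0.07441, +0.79579); u = 458.6·(+0.03436)/0.79579 + 313.1 = 332.9034, v = 830.8·(+0.07441)/0.79579 + 239.9 = 317.5854
M1: Pc = R·M1+t = (+0.16385, +0.02774, +0.68610); u = 458.6·(+0.16385)/0.68610 + 313.1 = 422.6206, v = 830.8·(+0.02774)/0.68610 + 239.9 = 273.4891
M2: Pc = R·M2+t = (+0.14584, -0.14001, +0.73621); u = 458.6·(+0.14584)/0.73621 + 313.1 = 403.9438, v = 830.8·(-0.14001)/0.73621 + 239.9 = 81.9005
M3: Pc = R·M3+t = (+0.01635, -0.09334, +0.84590); u = 458.6·(+0.01635)/0.84590 + 313.1 = 321.9633, v = 830.8·(-0.09334)/0.84590 + 239.9 = 148.2270

c0=(332.90, 317.59) c1=(422.62, 273.49) c2=(403.94, 81.90) c3=(321.96, 148.23)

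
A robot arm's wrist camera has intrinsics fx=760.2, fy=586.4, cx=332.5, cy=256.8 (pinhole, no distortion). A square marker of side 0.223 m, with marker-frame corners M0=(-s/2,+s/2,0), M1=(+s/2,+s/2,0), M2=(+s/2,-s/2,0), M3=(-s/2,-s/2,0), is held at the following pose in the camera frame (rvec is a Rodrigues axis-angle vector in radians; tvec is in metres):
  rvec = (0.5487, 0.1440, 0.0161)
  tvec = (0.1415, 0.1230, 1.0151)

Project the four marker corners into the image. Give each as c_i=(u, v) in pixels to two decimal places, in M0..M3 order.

Intrinsics K: fx=760.2, fy=586.4, cx=332.5, cy=256.8
Marker side s = 0.223 m; corners in marker frame (Z=0):
  M0 = (-0.1115, +0.1115, 0)
  M1 = (+0.1115, +0.1115, 0)
  M2 = (+0.1115, -0.1115, 0)
  M3 = (-0.1115, -0.1115, 0)
rvec = (0.5487, 0.1440, 0.0161), |rvec| = θ = 0.56751 rad = 32.516°
Rodrigues: sinθ=0.53753, 1−cosθ=0.15676; R = I + sinθ·[k]× + (1−cosθ)·[k]×²:
    [+0.98978 +0.02321 +0.14069]
    [+0.05371 +0.85334 -0.51859]
    [-0.13209 +0.52085 +0.84337]
t = (0.1415, 0.1230, 1.0151) m
M0: Pc = R·M0+t = (+0.03373, +0.21216, +1.08790); u = 760.2·(+0.03373)/1.08790 + 332.5 = 356.0677, v = 586.4·(+0.21216)/1.08790 + 256.8 = 371.1574
M1: Pc = R·M1+t = (+0.25445, +0.22414, +1.05845); u = 760.2·(+0.25445)/1.05845 + 332.5 = 515.2506, v = 586.4·(+0.22414)/1.05845 + 256.8 = 380.9753
M2: Pc = R·M2+t = (+0.24927, +0.03384, +0.94230); u = 760.2·(+0.24927)/0.94230 + 332.5 = 533.6014, v = 586.4·(+0.03384)/0.94230 + 256.8 = 277.8599
M3: Pc = R·M3+t = (+0.02855, +0.02186, +0.97175); u = 760.2·(+0.02855)/0.97175 + 332.5 = 354.8359, v = 586.4·(+0.02186)/0.97175 + 256.8 = 269.9942

c0=(356.07, 371.16) c1=(515.25, 380.98) c2=(533.60, 277.86) c3=(354.84, 269.99)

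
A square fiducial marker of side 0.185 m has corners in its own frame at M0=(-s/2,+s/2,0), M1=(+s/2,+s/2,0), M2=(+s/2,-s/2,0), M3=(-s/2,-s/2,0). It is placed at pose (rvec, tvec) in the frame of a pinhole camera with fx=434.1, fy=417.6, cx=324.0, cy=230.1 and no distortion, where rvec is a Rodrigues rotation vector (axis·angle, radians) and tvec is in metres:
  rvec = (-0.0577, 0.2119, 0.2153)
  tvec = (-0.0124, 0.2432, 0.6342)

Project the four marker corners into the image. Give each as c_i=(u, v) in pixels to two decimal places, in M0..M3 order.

Intrinsics K: fx=434.1, fy=417.6, cx=324.0, cy=230.1
Marker side s = 0.185 m; corners in marker frame (Z=0):
  M0 = (-0.0925, +0.0925, 0)
  M1 = (+0.0925, +0.0925, 0)
  M2 = (+0.0925, -0.0925, 0)
  M3 = (-0.0925, -0.0925, 0)
rvec = (-0.0577, 0.2119, 0.2153), |rvec| = θ = 0.30755 rad = 17.621°
Rodrigues: sinθ=0.30272, 1−cosθ=0.04692; R = I + sinθ·[k]× + (1−cosθ)·[k]×²:
    [+0.95473 -0.21799 +0.20241]
    [+0.20586 +0.97535 +0.07943]
    [-0.21474 -0.03416 +0.97607]
t = (-0.0124, 0.2432, 0.6342) m
M0: Pc = R·M0+t = (-0.12088, +0.31438, +0.65090); u = 434.1·(-0.12088)/0.65090 + 324.0 = 243.3852, v = 417.6·(+0.31438)/0.65090 + 230.1 = 431.7958
M1: Pc = R·M1+t = (+0.05575, +0.35246, +0.61118); u = 434.1·(+0.05575)/0.61118 + 324.0 = 363.5966, v = 417.6·(+0.35246)/0.61118 + 230.1 = 470.9274
M2: Pc = R·M2+t = (+0.09608, +0.17202, +0.61750); u = 434.1·(+0.09608)/0.61750 + 324.0 = 391.5417, v = 417.6·(+0.17202)/0.61750 + 230.1 = 346.4345
M3: Pc = R·M3+t = (-0.08055, +0.13394, +0.65722); u = 434.1·(-0.08055)/0.65722 + 324.0 = 270.7971, v = 417.6·(+0.13394)/0.65722 + 230.1 = 315.2043

c0=(243.39, 431.80) c1=(363.60, 470.93) c2=(391.54, 346.43) c3=(270.80, 315.20)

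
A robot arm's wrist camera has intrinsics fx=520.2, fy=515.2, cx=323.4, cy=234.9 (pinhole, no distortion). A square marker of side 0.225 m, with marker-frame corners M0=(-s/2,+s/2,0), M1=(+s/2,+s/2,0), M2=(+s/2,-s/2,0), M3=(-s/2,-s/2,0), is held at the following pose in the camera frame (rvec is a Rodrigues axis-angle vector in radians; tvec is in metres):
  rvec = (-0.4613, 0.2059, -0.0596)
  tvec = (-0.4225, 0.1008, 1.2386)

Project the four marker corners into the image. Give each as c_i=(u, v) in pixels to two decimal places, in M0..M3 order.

c0=(94.79, 325.69) c1=(184.69, 318.63) c2=(194.73, 230.25) c3=(111.42, 239.56)

Intrinsics K: fx=520.2, fy=515.2, cx=323.4, cy=234.9
Marker side s = 0.225 m; corners in marker frame (Z=0):
  M0 = (-0.1125, +0.1125, 0)
  M1 = (+0.1125, +0.1125, 0)
  M2 = (+0.1125, -0.1125, 0)
  M3 = (-0.1125, -0.1125, 0)
rvec = (-0.4613, 0.2059, -0.0596), |rvec| = θ = 0.50867 rad = 29.145°
Rodrigues: sinθ=0.48702, 1−cosθ=0.12661; R = I + sinθ·[k]× + (1−cosθ)·[k]×²:
    [+0.97752 +0.01059 +0.21059]
    [-0.10354 +0.89414 +0.43566]
    [-0.18368 -0.44767 +0.87513]
t = (-0.4225, 0.1008, 1.2386) m
M0: Pc = R·M0+t = (-0.53128, +0.21304, +1.20890); u = 520.2·(-0.53128)/1.20890 + 323.4 = 94.7861, v = 515.2·(+0.21304)/1.20890 + 234.9 = 325.6911
M1: Pc = R·M1+t = (-0.31134, +0.18974, +1.16757); u = 520.2·(-0.31134)/1.16757 + 323.4 = 184.6865, v = 515.2·(+0.18974)/1.16757 + 234.9 = 318.6252
M2: Pc = R·M2+t = (-0.31372, -0.01144, +1.26830); u = 520.2·(-0.31372)/1.26830 + 323.4 = 194.7258, v = 515.2·(-0.01144)/1.26830 + 234.9 = 230.2535
M3: Pc = R·M3+t = (-0.53366, +0.01186, +1.30963); u = 520.2·(-0.53366)/1.30963 + 323.4 = 111.4229, v = 515.2·(+0.01186)/1.30963 + 234.9 = 239.5647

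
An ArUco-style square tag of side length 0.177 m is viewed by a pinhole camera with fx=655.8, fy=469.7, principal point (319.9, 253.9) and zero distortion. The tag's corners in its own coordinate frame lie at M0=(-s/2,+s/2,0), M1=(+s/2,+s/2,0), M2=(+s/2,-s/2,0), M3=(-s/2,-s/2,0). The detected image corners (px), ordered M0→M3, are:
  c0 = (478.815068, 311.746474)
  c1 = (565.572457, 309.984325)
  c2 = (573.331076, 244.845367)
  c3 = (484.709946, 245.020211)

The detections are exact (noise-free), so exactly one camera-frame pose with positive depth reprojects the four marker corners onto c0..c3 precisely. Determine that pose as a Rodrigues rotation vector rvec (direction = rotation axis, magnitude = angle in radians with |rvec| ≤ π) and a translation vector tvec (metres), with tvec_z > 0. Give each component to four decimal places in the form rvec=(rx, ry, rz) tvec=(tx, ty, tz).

rvec=(0.1636, -0.1711, 0.0082) tvec=(0.3880, 0.0640, 1.2339)

Intrinsics K: fx=655.8, fy=469.7, cx=319.9, cy=253.9
Marker side s = 0.177 m; corners in marker frame (Z=0):
  M0 = (-0.0885, +0.0885, 0)
  M1 = (+0.0885, +0.0885, 0)
  M2 = (+0.0885, -0.0885, 0)
  M3 = (-0.0885, -0.0885, 0)
Detected image corners:
  c0 = (478.815068, 311.746474) px
  c1 = (565.572457, 309.984325) px
  c2 = (573.331076, 244.845367) px
  c3 = (484.709946, 245.020211) px
Planar DLT: solve 8×8 A·h = b for H (H[2,2]=1):
  H  [+567.85906 +30.12502 +526.10285]
  H  [+32.80882 +408.79989 +278.27484]
  H  [+0.13794 +0.13082 +1.00000]
B = K⁻¹H; ‖b₁‖=0.810455, ‖b₂‖=0.810455; λ = 2/(‖b₁‖+‖b₂‖) = 1.233874, sign → tz>0 ⇒ λ=+1.233874
r₁ = λ·B[:,0] = (+0.98539,-0.00581,+0.17020); r₂ = λ·B[:,1] = (-0.02206,+0.98664,+0.16141)
r₃ = r₁×r₂ = (-0.16886,-0.16281,+0.97210); SVD([r₁ r₂ r₃]) → R = UVᵀ:
  R  [+0.98539 -0.02206 -0.16886]
  R  [-0.00581 +0.98664 -0.16281]
  R  [+0.17020 +0.16141 +0.97210]
t = (+0.38797, +0.06403, +1.23387) m
tr R = 2.944134; θ = arccos((tr R − 1)/2) = 0.236913 rad = 13.574°
axis k = ((R−Rᵀ)₃₂, (R−Rᵀ)₁₃, (R−Rᵀ)₂₁) / (2 sinθ) = (+0.690702, -0.722311, +0.034604)
rvec = θ·k = (+0.163637, -0.171125, +0.008198)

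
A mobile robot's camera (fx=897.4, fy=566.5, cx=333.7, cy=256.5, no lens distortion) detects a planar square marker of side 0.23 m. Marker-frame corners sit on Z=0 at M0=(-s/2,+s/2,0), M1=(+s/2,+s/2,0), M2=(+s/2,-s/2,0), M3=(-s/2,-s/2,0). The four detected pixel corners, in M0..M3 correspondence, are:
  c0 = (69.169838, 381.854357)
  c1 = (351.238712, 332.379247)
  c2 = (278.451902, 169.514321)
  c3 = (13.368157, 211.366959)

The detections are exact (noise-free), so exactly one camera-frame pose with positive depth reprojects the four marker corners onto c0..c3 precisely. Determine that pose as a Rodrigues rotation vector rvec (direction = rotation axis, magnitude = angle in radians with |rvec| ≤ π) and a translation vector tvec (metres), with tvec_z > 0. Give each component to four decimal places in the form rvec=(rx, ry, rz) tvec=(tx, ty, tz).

Intrinsics K: fx=897.4, fy=566.5, cx=333.7, cy=256.5
Marker side s = 0.23 m; corners in marker frame (Z=0):
  M0 = (-0.1150, +0.1150, 0)
  M1 = (+0.1150, +0.1150, 0)
  M2 = (+0.1150, -0.1150, 0)
  M3 = (-0.1150, -0.1150, 0)
Detected image corners:
  c0 = (69.169838, 381.854357) px
  c1 = (351.238712, 332.379247) px
  c2 = (278.451902, 169.514321) px
  c3 = (13.368157, 211.366959) px
Planar DLT: solve 8×8 A·h = b for H (H[2,2]=1):
  H  [+1209.08990 +227.06450 +178.80292]
  H  [-165.84987 +643.00330 +270.61935]
  H  [+0.11733 -0.29751 +1.00000]
B = K⁻¹H; ‖b₁‖=1.353894, ‖b₂‖=1.353894; λ = 2/(‖b₁‖+‖b₂‖) = 0.738610, sign → tz>0 ⇒ λ=+0.738610
r₁ = λ·B[:,0] = (+0.96292,-0.25547,+0.08666); r₂ = λ·B[:,1] = (+0.26860,+0.93785,-0.21974)
r₃ = r₁×r₂ = (-0.02513,+0.23487,+0.97170); SVD([r₁ r₂ r₃]) → R = UVᵀ:
  R  [+0.96292 +0.26860 -0.02513]
  R  [-0.25547 +0.93785 +0.23487]
  R  [+0.08666 -0.21974 +0.97170]
t = (-0.12749, +0.01841, +0.73861) m
tr R = 2.872477; θ = arccos((tr R − 1)/2) = 0.359029 rad = 20.571°
axis k = ((R−Rᵀ)₃₂, (R−Rᵀ)₁₃, (R−Rᵀ)₂₁) / (2 sinθ) = (-0.646932, -0.159085, -0.745769)
rvec = θ·k = (-0.232267, -0.057116, -0.267752)

rvec=(-0.2323, -0.0571, -0.2678) tvec=(-0.1275, 0.0184, 0.7386)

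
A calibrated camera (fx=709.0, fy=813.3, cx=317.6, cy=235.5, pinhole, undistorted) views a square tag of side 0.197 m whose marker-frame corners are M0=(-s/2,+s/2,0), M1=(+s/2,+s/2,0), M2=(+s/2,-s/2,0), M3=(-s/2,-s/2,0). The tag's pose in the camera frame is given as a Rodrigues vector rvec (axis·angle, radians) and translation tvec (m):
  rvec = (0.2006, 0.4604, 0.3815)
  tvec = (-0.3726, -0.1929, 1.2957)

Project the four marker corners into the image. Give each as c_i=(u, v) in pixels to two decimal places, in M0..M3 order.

c0=(65.10, 150.19) c1=(139.84, 195.14) c2=(167.51, 74.83) c3=(88.07, 35.17)

Intrinsics K: fx=709.0, fy=813.3, cx=317.6, cy=235.5
Marker side s = 0.197 m; corners in marker frame (Z=0):
  M0 = (-0.0985, +0.0985, 0)
  M1 = (+0.0985, +0.0985, 0)
  M2 = (+0.0985, -0.0985, 0)
  M3 = (-0.0985, -0.0985, 0)
rvec = (0.2006, 0.4604, 0.3815), |rvec| = θ = 0.63067 rad = 36.135°
Rodrigues: sinθ=0.58969, 1−cosθ=0.19237; R = I + sinθ·[k]× + (1−cosθ)·[k]×²:
    [+0.82709 -0.31204 +0.46749]
    [+0.40138 +0.91015 -0.10262]
    [-0.39347 +0.27251 +0.87802]
t = (-0.3726, -0.1929, 1.2957) m
M0: Pc = R·M0+t = (-0.48480, -0.14279, +1.36130); u = 709.0·(-0.48480)/1.36130 + 317.6 = 65.1012, v = 813.3·(-0.14279)/1.36130 + 235.5 = 150.1934
M1: Pc = R·M1+t = (-0.32187, -0.06372, +1.28379); u = 709.0·(-0.32187)/1.28379 + 317.6 = 139.8414, v = 813.3·(-0.06372)/1.28379 + 235.5 = 195.1355
M2: Pc = R·M2+t = (-0.26040, -0.24301, +1.23010); u = 709.0·(-0.26040)/1.23010 + 317.6 = 167.5144, v = 813.3·(-0.24301)/1.23010 + 235.5 = 74.8276
M3: Pc = R·M3+t = (-0.42333, -0.32208, +1.30761); u = 709.0·(-0.42333)/1.30761 + 317.6 = 88.0653, v = 813.3·(-0.32208)/1.30761 + 235.5 = 35.1720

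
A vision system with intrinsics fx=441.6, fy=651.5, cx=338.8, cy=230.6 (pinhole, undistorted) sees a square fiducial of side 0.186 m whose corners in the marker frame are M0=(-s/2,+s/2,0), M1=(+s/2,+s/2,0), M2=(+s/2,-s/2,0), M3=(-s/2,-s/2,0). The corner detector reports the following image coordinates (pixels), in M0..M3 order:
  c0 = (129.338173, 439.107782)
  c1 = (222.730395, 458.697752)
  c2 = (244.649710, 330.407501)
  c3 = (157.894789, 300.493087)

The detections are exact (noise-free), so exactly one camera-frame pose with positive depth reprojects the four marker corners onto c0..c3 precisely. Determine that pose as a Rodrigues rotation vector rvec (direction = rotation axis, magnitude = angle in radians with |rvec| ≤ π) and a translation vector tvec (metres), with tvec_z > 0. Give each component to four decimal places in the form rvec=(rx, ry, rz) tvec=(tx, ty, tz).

rvec=(-0.1946, -0.4758, 0.2558) tvec=(-0.3065, 0.2114, 0.9153)

Intrinsics K: fx=441.6, fy=651.5, cx=338.8, cy=230.6
Marker side s = 0.186 m; corners in marker frame (Z=0):
  M0 = (-0.0930, +0.0930, 0)
  M1 = (+0.0930, +0.0930, 0)
  M2 = (+0.0930, -0.0930, 0)
  M3 = (-0.0930, -0.0930, 0)
Detected image corners:
  c0 = (129.338173, 439.107782) px
  c1 = (222.730395, 458.697752) px
  c2 = (244.649710, 330.407501) px
  c3 = (157.894789, 300.493087) px
Planar DLT: solve 8×8 A·h = b for H (H[2,2]=1):
  H  [+571.59420 -185.06253 +190.91383]
  H  [+311.56561 +614.69803 +381.06249]
  H  [+0.46524 -0.26581 +1.00000]
B = K⁻¹H; ‖b₁‖=1.092497, ‖b₂‖=1.092497; λ = 2/(‖b₁‖+‖b₂‖) = 0.915335, sign → tz>0 ⇒ λ=+0.915335
r₁ = λ·B[:,0] = (+0.85807,+0.28701,+0.42585); r₂ = λ·B[:,1] = (-0.19692,+0.94975,-0.24331)
r₃ = r₁×r₂ = (-0.47428,+0.12491,+0.87147); SVD([r₁ r₂ r₃]) → R = UVᵀ:
  R  [+0.85807 -0.19692 -0.47428]
  R  [+0.28701 +0.94975 +0.12491]
  R  [+0.42585 -0.24331 +0.87147]
t = (-0.30653, +0.21139, +0.91533) m
tr R = 2.679282; θ = arccos((tr R − 1)/2) = 0.574174 rad = 32.898°
axis k = ((R−Rᵀ)₃₂, (R−Rᵀ)₁₃, (R−Rᵀ)₂₁) / (2 sinθ) = (-0.338975, -0.828632, +0.445493)
rvec = θ·k = (-0.194631, -0.475779, +0.255791)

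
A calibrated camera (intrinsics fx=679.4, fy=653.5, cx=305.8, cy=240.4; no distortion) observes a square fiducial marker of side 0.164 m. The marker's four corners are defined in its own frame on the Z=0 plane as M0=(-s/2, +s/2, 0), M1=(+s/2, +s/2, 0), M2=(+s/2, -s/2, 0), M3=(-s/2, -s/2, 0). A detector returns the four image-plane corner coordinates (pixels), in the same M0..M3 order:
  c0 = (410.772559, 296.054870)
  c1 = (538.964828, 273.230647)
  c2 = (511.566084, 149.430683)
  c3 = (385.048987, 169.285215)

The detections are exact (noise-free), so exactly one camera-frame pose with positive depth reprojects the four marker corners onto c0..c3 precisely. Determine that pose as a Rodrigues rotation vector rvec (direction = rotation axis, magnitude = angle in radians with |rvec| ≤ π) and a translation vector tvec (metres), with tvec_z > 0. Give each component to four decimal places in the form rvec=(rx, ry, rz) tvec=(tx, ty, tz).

Intrinsics K: fx=679.4, fy=653.5, cx=305.8, cy=240.4
Marker side s = 0.164 m; corners in marker frame (Z=0):
  M0 = (-0.0820, +0.0820, 0)
  M1 = (+0.0820, +0.0820, 0)
  M2 = (+0.0820, -0.0820, 0)
  M3 = (-0.0820, -0.0820, 0)
Detected image corners:
  c0 = (410.772559, 296.054870) px
  c1 = (538.964828, 273.230647) px
  c2 = (511.566084, 149.430683) px
  c3 = (385.048987, 169.285215) px
Planar DLT: solve 8×8 A·h = b for H (H[2,2]=1):
  H  [+834.84523 +112.82283 +462.13198]
  H  [-101.98196 +740.18083 +221.34240]
  H  [+0.12638 -0.10656 +1.00000]
B = K⁻¹H; ‖b₁‖=1.195984, ‖b₂‖=1.195984; λ = 2/(‖b₁‖+‖b₂‖) = 0.836132, sign → tz>0 ⇒ λ=+0.836132
r₁ = λ·B[:,0] = (+0.97987,-0.16936,+0.10567); r₂ = λ·B[:,1] = (+0.17895,+0.97981,-0.08910)
r₃ = r₁×r₂ = (-0.08845,+0.10622,+0.99040); SVD([r₁ r₂ r₃]) → R = UVᵀ:
  R  [+0.97987 +0.17895 -0.08845]
  R  [-0.16936 +0.97981 +0.10622]
  R  [+0.10567 -0.08910 +0.99040]
t = (+0.19240, -0.02438, +0.83613) m
tr R = 2.950089; θ = arccos((tr R − 1)/2) = 0.223875 rad = 12.827°
axis k = ((R−Rᵀ)₃₂, (R−Rᵀ)₁₃, (R−Rᵀ)₂₁) / (2 sinθ) = (-0.439889, -0.437194, -0.784448)
rvec = θ·k = (-0.098480, -0.097877, -0.175619)

rvec=(-0.0985, -0.0979, -0.1756) tvec=(0.1924, -0.0244, 0.8361)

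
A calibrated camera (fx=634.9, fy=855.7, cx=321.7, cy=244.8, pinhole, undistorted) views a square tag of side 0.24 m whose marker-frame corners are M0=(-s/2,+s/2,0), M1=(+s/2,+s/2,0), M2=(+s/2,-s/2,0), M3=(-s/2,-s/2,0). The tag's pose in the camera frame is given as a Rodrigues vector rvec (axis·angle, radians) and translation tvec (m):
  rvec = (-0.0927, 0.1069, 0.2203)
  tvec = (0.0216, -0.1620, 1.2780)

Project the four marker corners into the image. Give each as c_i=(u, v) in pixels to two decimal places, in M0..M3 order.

Intrinsics K: fx=634.9, fy=855.7, cx=321.7, cy=244.8
Marker side s = 0.24 m; corners in marker frame (Z=0):
  M0 = (-0.1200, +0.1200, 0)
  M1 = (+0.1200, +0.1200, 0)
  M2 = (+0.1200, -0.1200, 0)
  M3 = (-0.1200, -0.1200, 0)
rvec = (-0.0927, 0.1069, 0.2203), |rvec| = θ = 0.26183 rad = 15.002°
Rodrigues: sinθ=0.25885, 1−cosθ=0.03408; R = I + sinθ·[k]× + (1−cosθ)·[k]×²:
    [+0.97019 -0.22272 +0.09553]
    [+0.21287 +0.97160 +0.10335]
    [-0.11584 -0.07994 +0.99005]
t = (0.0216, -0.1620, 1.2780) m
M0: Pc = R·M0+t = (-0.12155, -0.07095, +1.28231); u = 634.9·(-0.12155)/1.28231 + 321.7 = 261.5183, v = 855.7·(-0.07095)/1.28231 + 244.8 = 197.4530
M1: Pc = R·M1+t = (+0.11130, -0.01986, +1.25451); u = 634.9·(+0.11130)/1.25451 + 321.7 = 378.0267, v = 855.7·(-0.01986)/1.25451 + 244.8 = 231.2506
M2: Pc = R·M2+t = (+0.16475, -0.25305, +1.27369); u = 634.9·(+0.16475)/1.27369 + 321.7 = 403.8228, v = 855.7·(-0.25305)/1.27369 + 244.8 = 74.7955
M3: Pc = R·M3+t = (-0.06810, -0.30414, +1.30149); u = 634.9·(-0.06810)/1.30149 + 321.7 = 288.4807, v = 855.7·(-0.30414)/1.30149 + 244.8 = 44.8380

c0=(261.52, 197.45) c1=(378.03, 231.25) c2=(403.82, 74.80) c3=(288.48, 44.84)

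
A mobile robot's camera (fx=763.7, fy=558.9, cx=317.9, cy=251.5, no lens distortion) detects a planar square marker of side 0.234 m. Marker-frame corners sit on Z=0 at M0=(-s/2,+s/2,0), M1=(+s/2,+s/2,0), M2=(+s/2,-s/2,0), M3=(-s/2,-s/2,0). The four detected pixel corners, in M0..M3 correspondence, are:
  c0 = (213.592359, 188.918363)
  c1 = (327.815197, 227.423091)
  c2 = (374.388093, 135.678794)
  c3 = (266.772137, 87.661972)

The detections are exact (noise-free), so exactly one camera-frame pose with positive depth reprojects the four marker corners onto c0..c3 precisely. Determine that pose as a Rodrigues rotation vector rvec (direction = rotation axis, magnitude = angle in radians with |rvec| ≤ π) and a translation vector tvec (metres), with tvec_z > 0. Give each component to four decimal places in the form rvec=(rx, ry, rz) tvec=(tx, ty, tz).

rvec=(0.0404, -0.6008, 0.3650) tvec=(-0.0316, -0.2039, 1.2557)

Intrinsics K: fx=763.7, fy=558.9, cx=317.9, cy=251.5
Marker side s = 0.234 m; corners in marker frame (Z=0):
  M0 = (-0.1170, +0.1170, 0)
  M1 = (+0.1170, +0.1170, 0)
  M2 = (+0.1170, -0.1170, 0)
  M3 = (-0.1170, -0.1170, 0)
Detected image corners:
  c0 = (213.592359, 188.918363) px
  c1 = (327.815197, 227.423091) px
  c2 = (374.388093, 135.678794) px
  c3 = (266.772137, 87.661972) px
Planar DLT: solve 8×8 A·h = b for H (H[2,2]=1):
  H  [+605.64596 -228.43647 +298.69114]
  H  [+256.25537 +402.66643 +160.74210]
  H  [+0.44554 -0.05421 +1.00000]
B = K⁻¹H; ‖b₁‖=0.796385, ‖b₂‖=0.796385; λ = 2/(‖b₁‖+‖b₂‖) = 1.255674, sign → tz>0 ⇒ λ=+1.255674
r₁ = λ·B[:,0] = (+0.76292,+0.32398,+0.55946); r₂ = λ·B[:,1] = (-0.34726,+0.93529,-0.06807)
r₃ = r₁×r₂ = (-0.54531,-0.14235,+0.82606); SVD([r₁ r₂ r₃]) → R = UVᵀ:
  R  [+0.76292 -0.34726 -0.54531]
  R  [+0.32398 +0.93529 -0.14235]
  R  [+0.55946 -0.06807 +0.82606]
t = (-0.03158, -0.20390, +1.25567) m
tr R = 2.524277; θ = arccos((tr R − 1)/2) = 0.704187 rad = 40.347°
axis k = ((R−Rᵀ)₃₂, (R−Rᵀ)₁₃, (R−Rᵀ)₂₁) / (2 sinθ) = (+0.057370, -0.853212, +0.518399)
rvec = θ·k = (+0.040399, -0.600821, +0.365050)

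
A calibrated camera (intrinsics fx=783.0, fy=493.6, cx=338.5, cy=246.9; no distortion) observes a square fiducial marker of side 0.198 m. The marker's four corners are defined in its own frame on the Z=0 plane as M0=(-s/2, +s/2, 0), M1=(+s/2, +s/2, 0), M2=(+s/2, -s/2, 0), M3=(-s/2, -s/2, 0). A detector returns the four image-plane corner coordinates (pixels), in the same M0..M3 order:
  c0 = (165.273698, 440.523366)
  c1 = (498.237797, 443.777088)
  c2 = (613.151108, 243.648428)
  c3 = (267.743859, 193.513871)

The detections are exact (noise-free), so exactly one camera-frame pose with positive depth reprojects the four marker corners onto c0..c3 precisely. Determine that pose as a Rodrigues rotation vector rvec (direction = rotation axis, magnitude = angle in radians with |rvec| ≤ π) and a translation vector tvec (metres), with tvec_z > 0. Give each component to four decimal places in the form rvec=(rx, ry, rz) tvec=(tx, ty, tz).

rvec=(0.2579, -0.3883, 0.2315) tvec=(0.0315, 0.0734, 0.4007)

Intrinsics K: fx=783.0, fy=493.6, cx=338.5, cy=246.9
Marker side s = 0.198 m; corners in marker frame (Z=0):
  M0 = (-0.0990, +0.0990, 0)
  M1 = (+0.0990, +0.0990, 0)
  M2 = (+0.0990, -0.0990, 0)
  M3 = (-0.0990, -0.0990, 0)
Detected image corners:
  c0 = (165.273698, 440.523366) px
  c1 = (498.237797, 443.777088) px
  c2 = (613.151108, 243.648428) px
  c3 = (267.743859, 193.513871) px
Planar DLT: solve 8×8 A·h = b for H (H[2,2]=1):
  H  [+2097.09433 -356.95070 +400.15108]
  H  [+458.83919 +1284.37142 +337.27755]
  H  [+0.99872 +0.50532 +1.00000]
B = K⁻¹H; ‖b₁‖=2.495841, ‖b₂‖=2.495841; λ = 2/(‖b₁‖+‖b₂‖) = 0.400667, sign → tz>0 ⇒ λ=+0.400667
r₁ = λ·B[:,0] = (+0.90011,+0.17229,+0.40015); r₂ = λ·B[:,1] = (-0.27018,+0.94128,+0.20246)
r₃ = r₁×r₂ = (-0.34177,-0.29035,+0.89380); SVD([r₁ r₂ r₃]) → R = UVᵀ:
  R  [+0.90011 -0.27018 -0.34177]
  R  [+0.17229 +0.94128 -0.29035]
  R  [+0.40015 +0.20246 +0.89380]
t = (+0.03155, +0.07336, +0.40067) m
tr R = 2.735192; θ = arccos((tr R − 1)/2) = 0.520449 rad = 29.820°
axis k = ((R−Rᵀ)₃₂, (R−Rᵀ)₁₃, (R−Rᵀ)₂₁) / (2 sinθ) = (+0.495523, -0.746001, +0.444904)
rvec = θ·k = (+0.257895, -0.388256, +0.231550)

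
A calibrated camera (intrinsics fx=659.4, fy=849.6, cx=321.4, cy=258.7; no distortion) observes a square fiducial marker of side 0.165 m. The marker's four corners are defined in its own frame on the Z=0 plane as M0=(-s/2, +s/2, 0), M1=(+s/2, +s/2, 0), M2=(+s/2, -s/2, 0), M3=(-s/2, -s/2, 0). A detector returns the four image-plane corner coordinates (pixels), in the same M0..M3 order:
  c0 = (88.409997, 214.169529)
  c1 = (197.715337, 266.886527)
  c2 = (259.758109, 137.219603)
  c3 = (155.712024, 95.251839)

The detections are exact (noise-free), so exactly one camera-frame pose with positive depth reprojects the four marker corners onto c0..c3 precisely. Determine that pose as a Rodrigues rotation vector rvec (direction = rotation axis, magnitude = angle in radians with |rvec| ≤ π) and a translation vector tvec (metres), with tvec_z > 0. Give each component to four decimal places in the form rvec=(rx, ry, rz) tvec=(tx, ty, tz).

rvec=(-0.5068, 0.2051, 0.3951) tvec=(-0.1903, -0.0844, 0.8589)

Intrinsics K: fx=659.4, fy=849.6, cx=321.4, cy=258.7
Marker side s = 0.165 m; corners in marker frame (Z=0):
  M0 = (-0.0825, +0.0825, 0)
  M1 = (+0.0825, +0.0825, 0)
  M2 = (+0.0825, -0.0825, 0)
  M3 = (-0.0825, -0.0825, 0)
Detected image corners:
  c0 = (88.409997, 214.169529) px
  c1 = (197.715337, 266.886527) px
  c2 = (259.758109, 137.219603) px
  c3 = (155.712024, 95.251839) px
Planar DLT: solve 8×8 A·h = b for H (H[2,2]=1):
  H  [+587.39088 -480.24829 +175.26823]
  H  [+226.11306 +663.04066 +175.16277]
  H  [-0.33335 -0.50089 +1.00000]
B = K⁻¹H; ‖b₁‖=1.164337, ‖b₂‖=1.164337; λ = 2/(‖b₁‖+‖b₂‖) = 0.858858, sign → tz>0 ⇒ λ=+0.858858
r₁ = λ·B[:,0] = (+0.90462,+0.31576,-0.28630); r₂ = λ·B[:,1] = (-0.41583,+0.80126,-0.43020)
r₃ = r₁×r₂ = (+0.09357,+0.50822,+0.85613); SVD([r₁ r₂ r₃]) → R = UVᵀ:
  R  [+0.90462 -0.41583 +0.09357]
  R  [+0.31576 +0.80126 +0.50822]
  R  [-0.28630 -0.43020 +0.85613]
t = (-0.19033, -0.08445, +0.85886) m
tr R = 2.562005; θ = arccos((tr R − 1)/2) = 0.674527 rad = 38.648°
axis k = ((R−Rᵀ)₃₂, (R−Rᵀ)₁₃, (R−Rᵀ)₂₁) / (2 sinθ) = (-0.751297, +0.304127, +0.585713)
rvec = θ·k = (-0.506770, +0.205142, +0.395079)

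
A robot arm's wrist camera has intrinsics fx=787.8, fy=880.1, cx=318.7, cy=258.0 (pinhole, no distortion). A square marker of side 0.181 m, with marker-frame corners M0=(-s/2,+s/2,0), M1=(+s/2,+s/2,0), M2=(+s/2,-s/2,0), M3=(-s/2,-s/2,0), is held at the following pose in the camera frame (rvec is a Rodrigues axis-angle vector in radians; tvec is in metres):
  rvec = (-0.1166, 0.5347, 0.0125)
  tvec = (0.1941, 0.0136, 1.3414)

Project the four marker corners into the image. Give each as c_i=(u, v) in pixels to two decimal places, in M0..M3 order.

c0=(382.97, 325.18) c1=(483.02, 327.70) c2=(485.19, 205.42) c3=(386.39, 211.00)

Intrinsics K: fx=787.8, fy=880.1, cx=318.7, cy=258.0
Marker side s = 0.181 m; corners in marker frame (Z=0):
  M0 = (-0.0905, +0.0905, 0)
  M1 = (+0.0905, +0.0905, 0)
  M2 = (+0.0905, -0.0905, 0)
  M3 = (-0.0905, -0.0905, 0)
rvec = (-0.1166, 0.5347, 0.0125), |rvec| = θ = 0.54741 rad = 31.364°
Rodrigues: sinθ=0.52048, 1−cosθ=0.14612; R = I + sinθ·[k]× + (1−cosθ)·[k]×²:
    [+0.86051 -0.04229 +0.50768]
    [-0.01852 +0.99329 +0.11412]
    [-0.50910 -0.10760 +0.85395]
t = (0.1941, 0.0136, 1.3414) m
M0: Pc = R·M0+t = (+0.11240, +0.10517, +1.37774); u = 787.8·(+0.11240)/1.37774 + 318.7 = 382.9696, v = 880.1·(+0.10517)/1.37774 + 258.0 = 325.1821
M1: Pc = R·M1+t = (+0.26815, +0.10182, +1.28559); u = 787.8·(+0.26815)/1.28559 + 318.7 = 483.0198, v = 880.1·(+0.10182)/1.28559 + 258.0 = 327.7031
M2: Pc = R·M2+t = (+0.27580, -0.07797, +1.30506); u = 787.8·(+0.27580)/1.30506 + 318.7 = 485.1879, v = 880.1·(-0.07797)/1.30506 + 258.0 = 205.4199
M3: Pc = R·M3+t = (+0.12005, -0.07462, +1.39721); u = 787.8·(+0.12005)/1.39721 + 318.7 = 386.3893, v = 880.1·(-0.07462)/1.39721 + 258.0 = 210.9988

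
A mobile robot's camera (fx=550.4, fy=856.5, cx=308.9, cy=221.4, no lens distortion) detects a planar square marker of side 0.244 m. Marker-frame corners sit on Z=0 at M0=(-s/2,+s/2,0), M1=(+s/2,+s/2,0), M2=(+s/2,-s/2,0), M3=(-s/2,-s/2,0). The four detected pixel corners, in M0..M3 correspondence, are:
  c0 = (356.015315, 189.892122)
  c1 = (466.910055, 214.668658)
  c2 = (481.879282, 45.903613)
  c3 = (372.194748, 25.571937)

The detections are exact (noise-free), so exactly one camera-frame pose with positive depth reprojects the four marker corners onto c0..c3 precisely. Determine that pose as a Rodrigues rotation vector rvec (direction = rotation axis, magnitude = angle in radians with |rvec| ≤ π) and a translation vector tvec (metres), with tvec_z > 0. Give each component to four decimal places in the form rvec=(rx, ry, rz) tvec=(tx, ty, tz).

rvec=(-0.0823, 0.1188, 0.1530) tvec=(0.2443, -0.1475, 1.2253)

Intrinsics K: fx=550.4, fy=856.5, cx=308.9, cy=221.4
Marker side s = 0.244 m; corners in marker frame (Z=0):
  M0 = (-0.1220, +0.1220, 0)
  M1 = (+0.1220, +0.1220, 0)
  M2 = (+0.1220, -0.1220, 0)
  M3 = (-0.1220, -0.1220, 0)
Detected image corners:
  c0 = (356.015315, 189.892122) px
  c1 = (466.910055, 214.668658) px
  c2 = (481.879282, 45.903613) px
  c3 = (372.194748, 25.571937) px
Planar DLT: solve 8×8 A·h = b for H (H[2,2]=1):
  H  [+409.49665 -88.71451 +418.62430]
  H  [+80.30709 +675.38379 +118.26737]
  H  [-0.10135 -0.05928 +1.00000]
B = K⁻¹H; ‖b₁‖=0.816133, ‖b₂‖=0.816133; λ = 2/(‖b₁‖+‖b₂‖) = 1.225291, sign → tz>0 ⇒ λ=+1.225291
r₁ = λ·B[:,0] = (+0.98131,+0.14699,-0.12419); r₂ = λ·B[:,1] = (-0.15673,+0.98497,-0.07264)
r₃ = r₁×r₂ = (+0.11164,+0.09075,+0.98960); SVD([r₁ r₂ r₃]) → R = UVᵀ:
  R  [+0.98131 -0.15673 +0.11164]
  R  [+0.14699 +0.98497 +0.09075]
  R  [-0.12419 -0.07264 +0.98960]
t = (+0.24427, -0.14754, +1.22529) m
tr R = 2.955875; θ = arccos((tr R − 1)/2) = 0.210447 rad = 12.058°
axis k = ((R−Rᵀ)₃₂, (R−Rᵀ)₁₃, (R−Rᵀ)₂₁) / (2 sinθ) = (-0.391065, +0.564462, +0.726946)
rvec = θ·k = (-0.082299, +0.118790, +0.152984)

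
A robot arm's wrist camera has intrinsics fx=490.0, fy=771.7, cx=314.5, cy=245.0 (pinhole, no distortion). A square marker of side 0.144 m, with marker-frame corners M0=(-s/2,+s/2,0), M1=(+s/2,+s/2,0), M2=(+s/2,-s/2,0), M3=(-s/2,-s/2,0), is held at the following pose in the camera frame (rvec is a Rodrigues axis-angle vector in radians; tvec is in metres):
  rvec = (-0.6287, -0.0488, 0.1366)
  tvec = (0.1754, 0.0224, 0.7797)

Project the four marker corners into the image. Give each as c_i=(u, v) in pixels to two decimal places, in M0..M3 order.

Intrinsics K: fx=490.0, fy=771.7, cx=314.5, cy=245.0
Marker side s = 0.144 m; corners in marker frame (Z=0):
  M0 = (-0.0720, +0.0720, 0)
  M1 = (+0.0720, +0.0720, 0)
  M2 = (+0.0720, -0.0720, 0)
  M3 = (-0.0720, -0.0720, 0)
rvec = (-0.6287, -0.0488, 0.1366), |rvec| = θ = 0.64522 rad = 36.968°
Rodrigues: sinθ=0.60137, 1−cosθ=0.20103; R = I + sinθ·[k]× + (1−cosθ)·[k]×²:
    [+0.98984 -0.11250 -0.08695]
    [+0.14213 +0.80012 +0.58276]
    [+0.00401 -0.58920 +0.80798]
t = (0.1754, 0.0224, 0.7797) m
M0: Pc = R·M0+t = (+0.09603, +0.06978, +0.73699); u = 490.0·(+0.09603)/0.73699 + 314.5 = 378.3482, v = 771.7·(+0.06978)/0.73699 + 245.0 = 318.0613
M1: Pc = R·M1+t = (+0.23857, +0.09024, +0.73757); u = 490.0·(+0.23857)/0.73757 + 314.5 = 472.9920, v = 771.7·(+0.09024)/0.73757 + 245.0 = 339.4184
M2: Pc = R·M2+t = (+0.25477, -0.02498, +0.82241); u = 490.0·(+0.25477)/0.82241 + 314.5 = 466.2934, v = 771.7·(-0.02498)/0.82241 + 245.0 = 221.5650
M3: Pc = R·M3+t = (+0.11223, -0.04544, +0.82183); u = 490.0·(+0.11223)/0.82183 + 314.5 = 381.4157, v = 771.7·(-0.04544)/0.82183 + 245.0 = 202.3299

c0=(378.35, 318.06) c1=(472.99, 339.42) c2=(466.29, 221.56) c3=(381.42, 202.33)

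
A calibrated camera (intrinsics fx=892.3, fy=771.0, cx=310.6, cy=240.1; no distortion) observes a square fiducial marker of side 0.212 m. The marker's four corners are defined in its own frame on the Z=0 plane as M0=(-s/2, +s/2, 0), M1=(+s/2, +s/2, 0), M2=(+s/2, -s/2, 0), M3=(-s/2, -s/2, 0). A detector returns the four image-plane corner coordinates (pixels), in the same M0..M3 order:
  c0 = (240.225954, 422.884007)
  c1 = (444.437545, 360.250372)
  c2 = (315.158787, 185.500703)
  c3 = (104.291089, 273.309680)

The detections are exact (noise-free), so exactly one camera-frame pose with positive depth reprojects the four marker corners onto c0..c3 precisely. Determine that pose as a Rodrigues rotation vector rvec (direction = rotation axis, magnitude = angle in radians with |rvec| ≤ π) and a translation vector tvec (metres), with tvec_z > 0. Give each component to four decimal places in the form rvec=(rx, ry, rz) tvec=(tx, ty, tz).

Intrinsics K: fx=892.3, fy=771.0, cx=310.6, cy=240.1
Marker side s = 0.212 m; corners in marker frame (Z=0):
  M0 = (-0.1060, +0.1060, 0)
  M1 = (+0.1060, +0.1060, 0)
  M2 = (+0.1060, -0.1060, 0)
  M3 = (-0.1060, -0.1060, 0)
Detected image corners:
  c0 = (240.225954, 422.884007) px
  c1 = (444.437545, 360.250372) px
  c2 = (315.158787, 185.500703) px
  c3 = (104.291089, 273.309680) px
Planar DLT: solve 8×8 A·h = b for H (H[2,2]=1):
  H  [+837.18438 +758.19112 +273.76711]
  H  [-510.39217 +909.99575 +316.62738]
  H  [-0.51075 +0.47762 +1.00000]
B = K⁻¹H; ‖b₁‖=1.326388, ‖b₂‖=1.326388; λ = 2/(‖b₁‖+‖b₂‖) = 0.753927, sign → tz>0 ⇒ λ=+0.753927
r₁ = λ·B[:,0] = (+0.84140,-0.37917,-0.38507); r₂ = λ·B[:,1] = (+0.51527,+0.77771,+0.36009)
r₃ = r₁×r₂ = (+0.16293,-0.50140,+0.84974); SVD([r₁ r₂ r₃]) → R = UVᵀ:
  R  [+0.84140 +0.51527 +0.16293]
  R  [-0.37917 +0.77771 -0.50140]
  R  [-0.38507 +0.36009 +0.84974]
t = (-0.03112, +0.07483, +0.75393) m
tr R = 2.468843; θ = arccos((tr R − 1)/2) = 0.745982 rad = 42.742°
axis k = ((R−Rᵀ)₃₂, (R−Rᵀ)₁₃, (R−Rᵀ)₂₁) / (2 sinθ) = (+0.634667, +0.403717, -0.658947)
rvec = θ·k = (+0.473450, +0.301166, -0.491563)

rvec=(0.4735, 0.3012, -0.4916) tvec=(-0.0311, 0.0748, 0.7539)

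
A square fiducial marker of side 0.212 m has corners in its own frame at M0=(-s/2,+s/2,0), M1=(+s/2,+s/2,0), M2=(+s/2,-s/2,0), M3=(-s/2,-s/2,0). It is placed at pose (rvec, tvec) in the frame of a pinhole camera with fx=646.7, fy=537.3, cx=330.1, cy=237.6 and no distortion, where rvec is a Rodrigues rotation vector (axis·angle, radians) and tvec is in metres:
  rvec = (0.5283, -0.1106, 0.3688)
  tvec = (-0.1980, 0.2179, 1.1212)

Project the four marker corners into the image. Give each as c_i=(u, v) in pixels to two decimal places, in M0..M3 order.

c0=(141.33, 363.38) c1=(254.73, 389.07) c2=(294.44, 319.52) c3=(171.82, 288.63)

Intrinsics K: fx=646.7, fy=537.3, cx=330.1, cy=237.6
Marker side s = 0.212 m; corners in marker frame (Z=0):
  M0 = (-0.1060, +0.1060, 0)
  M1 = (+0.1060, +0.1060, 0)
  M2 = (+0.1060, -0.1060, 0)
  M3 = (-0.1060, -0.1060, 0)
rvec = (0.5283, -0.1106, 0.3688), |rvec| = θ = 0.65372 rad = 37.455°
Rodrigues: sinθ=0.60814, 1−cosθ=0.20617; R = I + sinθ·[k]× + (1−cosθ)·[k]×²:
    [+0.92848 -0.37128 -0.00889]
    [+0.31490 +0.79973 -0.51115]
    [+0.19689 +0.47179 +0.85945]
t = (-0.1980, 0.2179, 1.1212) m
M0: Pc = R·M0+t = (-0.33577, +0.26929, +1.15034); u = 646.7·(-0.33577)/1.15034 + 330.1 = 141.3338, v = 537.3·(+0.26929)/1.15034 + 237.6 = 363.3808
M1: Pc = R·M1+t = (-0.13894, +0.33605, +1.19208); u = 646.7·(-0.13894)/1.19208 + 330.1 = 254.7273, v = 537.3·(+0.33605)/1.19208 + 237.6 = 389.0664
M2: Pc = R·M2+t = (-0.06023, +0.16651, +1.09206); u = 646.7·(-0.06023)/1.09206 + 330.1 = 294.4353, v = 537.3·(+0.16651)/1.09206 + 237.6 = 319.5228
M3: Pc = R·M3+t = (-0.25706, +0.09975, +1.05032); u = 646.7·(-0.25706)/1.05032 + 330.1 = 171.8217, v = 537.3·(+0.09975)/1.05032 + 237.6 = 288.6276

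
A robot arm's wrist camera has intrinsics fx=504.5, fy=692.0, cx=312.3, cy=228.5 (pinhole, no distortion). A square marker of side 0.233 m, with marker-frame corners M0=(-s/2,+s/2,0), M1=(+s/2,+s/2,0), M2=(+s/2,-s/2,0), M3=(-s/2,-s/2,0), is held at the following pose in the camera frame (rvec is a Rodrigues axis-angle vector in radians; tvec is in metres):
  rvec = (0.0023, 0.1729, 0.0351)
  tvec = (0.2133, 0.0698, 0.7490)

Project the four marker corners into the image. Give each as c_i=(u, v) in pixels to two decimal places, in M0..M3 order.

Intrinsics K: fx=504.5, fy=692.0, cx=312.3, cy=228.5
Marker side s = 0.233 m; corners in marker frame (Z=0):
  M0 = (-0.1165, +0.1165, 0)
  M1 = (+0.1165, +0.1165, 0)
  M2 = (+0.1165, -0.1165, 0)
  M3 = (-0.1165, -0.1165, 0)
rvec = (0.0023, 0.1729, 0.0351), |rvec| = θ = 0.17644 rad = 10.109°
Rodrigues: sinθ=0.17553, 1−cosθ=0.01553; R = I + sinθ·[k]× + (1−cosθ)·[k]×²:
    [+0.98448 -0.03472 +0.17204]
    [+0.03512 +0.99938 +0.00074]
    [-0.17196 +0.00531 +0.98509]
t = (0.2133, 0.0698, 0.7490) m
M0: Pc = R·M0+t = (+0.09456, +0.18214, +0.76965); u = 504.5·(+0.09456)/0.76965 + 312.3 = 374.2855, v = 692.0·(+0.18214)/0.76965 + 228.5 = 392.2606
M1: Pc = R·M1+t = (+0.32395, +0.19032, +0.72959); u = 504.5·(+0.32395)/0.72959 + 312.3 = 536.3055, v = 692.0·(+0.19032)/0.72959 + 228.5 = 409.0147
M2: Pc = R·M2+t = (+0.33204, -0.04254, +0.72835); u = 504.5·(+0.33204)/0.72835 + 312.3 = 542.2898, v = 692.0·(-0.04254)/0.72835 + 228.5 = 188.0857
M3: Pc = R·M3+t = (+0.10265, -0.05072, +0.76841); u = 504.5·(+0.10265)/0.76841 + 312.3 = 379.6967, v = 692.0·(-0.05072)/0.76841 + 228.5 = 182.8246

c0=(374.29, 392.26) c1=(536.31, 409.01) c2=(542.29, 188.09) c3=(379.70, 182.82)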